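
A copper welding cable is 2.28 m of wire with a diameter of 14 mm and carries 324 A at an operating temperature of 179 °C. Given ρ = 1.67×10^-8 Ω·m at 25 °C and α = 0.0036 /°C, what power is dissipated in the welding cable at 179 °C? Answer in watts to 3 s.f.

40.4 W

A = π(d/2)² = π(7.0000e-03 m)² = 1.539e-04 m²
R₍25₎ = ρL/A = (1.67×10^-8)(2.28)/(1.539e-04) = 2.473×10^-4 Ω
R₍179₎ = R₍25₎(1 + αΔT) = 2.473×10^-4 × (1 + 0.0036×154) = 3.845×10^-4 Ω
P = I²R = (324)² × 3.845×10^-4 = 40.4 W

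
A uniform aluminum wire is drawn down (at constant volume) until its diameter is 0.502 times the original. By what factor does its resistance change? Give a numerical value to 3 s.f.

15.7

Volume constant ⇒ L' = L/r² with r = 0.502. R' = ρL'/A' = ρ(L/r²)/(πr²d₀²/4) = R/r⁴.
Factor = 15.7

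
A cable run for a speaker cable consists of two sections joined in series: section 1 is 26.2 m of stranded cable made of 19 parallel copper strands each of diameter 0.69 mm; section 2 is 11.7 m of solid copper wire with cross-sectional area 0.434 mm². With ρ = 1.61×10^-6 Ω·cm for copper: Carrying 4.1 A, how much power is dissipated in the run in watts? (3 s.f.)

ρ = 1.61×10^-6 Ω·cm = 1.61×10^-8 Ω·m
Section 1: A_strand = π(3.4500e-04)² = 3.739e-07 m²; R₁ = ρL/(N·A_s) = (1.61×10^-8)(26.2)/(19×3.739e-07) = 0.05937 Ω
Section 2: A = 0.434 mm² = 4.340e-07 m²
R₂ = (1.61×10^-8)(11.7)/(4.340e-07) = 0.434 Ω
R = R₁ + R₂ = 0.4934 Ω
P = I²R = (4.1)² × 0.4934 = 8.29 W

8.29 W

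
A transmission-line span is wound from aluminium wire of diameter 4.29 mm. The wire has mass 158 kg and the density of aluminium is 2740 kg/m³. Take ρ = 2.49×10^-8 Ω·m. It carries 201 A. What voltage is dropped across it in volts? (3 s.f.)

1380 V

A = π(d/2)² = π(2.1450e-03 m)² = 1.4455e-05 m²
L = m/(density·A) = 158/(2740×1.4455e-05) = 3989 m
R = ρL/A = (2.49×10^-8)(3989)/(1.4455e-05) = 6.872 Ω
V = IR = 201 × 6.872 = 1380 V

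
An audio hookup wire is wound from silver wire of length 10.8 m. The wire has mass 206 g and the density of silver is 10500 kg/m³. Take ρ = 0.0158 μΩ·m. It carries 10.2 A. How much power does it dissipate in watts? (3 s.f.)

ρ = 0.0158 μΩ·m = 1.58×10^-8 Ω·m
A = m/(density·L) = 0.206/(10500×10.8) = 1.8166e-06 m²
R = ρL/A = (1.58×10^-8)(10.8)/(1.8166e-06) = 0.09393 Ω
P = I²R = (10.2)² × 0.09393 = 9.77 W

9.77 W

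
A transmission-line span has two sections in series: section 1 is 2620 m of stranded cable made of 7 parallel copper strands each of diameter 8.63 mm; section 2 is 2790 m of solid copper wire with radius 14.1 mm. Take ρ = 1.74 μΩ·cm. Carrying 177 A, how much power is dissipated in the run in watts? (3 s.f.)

ρ = 1.74 μΩ·cm = 1.74×10^-8 Ω·m
Section 1: A_strand = π(4.3150e-03)² = 5.849e-05 m²; R₁ = ρL/(N·A_s) = (1.74×10^-8)(2620)/(7×5.849e-05) = 0.1113 Ω
Section 2: A = πr² = π(1.4100e-02 m)² = 6.246e-04 m²
R₂ = (1.74×10^-8)(2790)/(6.246e-04) = 0.07773 Ω
R = R₁ + R₂ = 0.1891 Ω
P = I²R = (177)² × 0.1891 = 5920 W

5920 W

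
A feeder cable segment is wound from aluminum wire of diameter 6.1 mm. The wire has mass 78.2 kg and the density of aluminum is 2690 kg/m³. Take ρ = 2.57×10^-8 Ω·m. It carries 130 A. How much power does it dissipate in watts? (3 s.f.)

14800 W

A = π(d/2)² = π(3.0500e-03 m)² = 2.9225e-05 m²
L = m/(density·A) = 78.2/(2690×2.9225e-05) = 994.7 m
R = ρL/A = (2.57×10^-8)(994.7)/(2.9225e-05) = 0.8748 Ω
P = I²R = (130)² × 0.8748 = 14800 W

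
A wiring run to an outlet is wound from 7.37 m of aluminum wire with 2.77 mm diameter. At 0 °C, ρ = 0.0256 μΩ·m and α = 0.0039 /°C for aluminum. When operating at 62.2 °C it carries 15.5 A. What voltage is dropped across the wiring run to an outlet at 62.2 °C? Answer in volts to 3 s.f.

0.603 V

ρ = 0.0256 μΩ·m = 2.56×10^-8 Ω·m
A = π(d/2)² = π(1.3850e-03 m)² = 6.026e-06 m²
R₍0₎ = ρL/A = (2.56×10^-8)(7.37)/(6.026e-06) = 0.03131 Ω
R₍62.2₎ = R₍0₎(1 + αΔT) = 0.03131 × (1 + 0.0039×62.2) = 0.0389 Ω
V = IR = 15.5 × 0.0389 = 0.603 V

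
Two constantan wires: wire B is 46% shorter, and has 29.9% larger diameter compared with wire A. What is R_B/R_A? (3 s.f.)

0.320

R ∝ L/d², so R_B/R_A = (1 − 46/100) × (1 + 29.9/100)⁻²
= 0.54 × 0.5926 = 0.320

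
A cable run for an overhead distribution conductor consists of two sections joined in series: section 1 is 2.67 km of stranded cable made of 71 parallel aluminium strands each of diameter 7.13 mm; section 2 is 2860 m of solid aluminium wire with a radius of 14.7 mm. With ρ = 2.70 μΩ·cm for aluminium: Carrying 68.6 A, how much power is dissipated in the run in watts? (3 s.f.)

ρ = 2.70 μΩ·cm = 2.70×10^-8 Ω·m
Section 1: A_strand = π(3.5650e-03)² = 3.993e-05 m²; R₁ = ρL/(N·A_s) = (2.70×10^-8)(2670)/(71×3.993e-05) = 0.02543 Ω
Section 2: A = πr² = π(1.4700e-02 m)² = 6.789e-04 m²
R₂ = (2.70×10^-8)(2860)/(6.789e-04) = 0.1137 Ω
R = R₁ + R₂ = 0.1392 Ω
P = I²R = (68.6)² × 0.1392 = 655 W

655 W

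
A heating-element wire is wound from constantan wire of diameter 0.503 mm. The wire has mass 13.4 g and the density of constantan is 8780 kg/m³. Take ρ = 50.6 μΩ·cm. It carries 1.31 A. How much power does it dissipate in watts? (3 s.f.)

33.6 W

ρ = 50.6 μΩ·cm = 5.06×10^-7 Ω·m
A = π(d/2)² = π(2.5150e-04 m)² = 1.9871e-07 m²
L = m/(density·A) = 0.0134/(8780×1.9871e-07) = 7.68 m
R = ρL/A = (5.06×10^-7)(7.68)/(1.9871e-07) = 19.56 Ω
P = I²R = (1.31)² × 19.56 = 33.6 W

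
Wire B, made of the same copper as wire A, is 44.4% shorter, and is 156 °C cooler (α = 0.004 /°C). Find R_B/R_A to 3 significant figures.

R ∝ ρL/d² with ρ ∝ (1+αΔT), so R_B/R_A = (1 − 44.4/100) × (1 − 0.004×156)
= 0.556 × 0.376 = 0.209

0.209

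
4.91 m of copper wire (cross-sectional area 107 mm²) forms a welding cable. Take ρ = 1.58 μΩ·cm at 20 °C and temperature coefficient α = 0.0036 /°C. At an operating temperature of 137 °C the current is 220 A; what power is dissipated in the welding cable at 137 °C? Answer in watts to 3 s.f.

49.9 W

ρ = 1.58 μΩ·cm = 1.58×10^-8 Ω·m
A = 107 mm² = 1.070e-04 m²
R₍20₎ = ρL/A = (1.58×10^-8)(4.91)/(1.070e-04) = 7.250×10^-4 Ω
R₍137₎ = R₍20₎(1 + αΔT) = 7.250×10^-4 × (1 + 0.0036×117) = 0.00103 Ω
P = I²R = (220)² × 0.00103 = 49.9 W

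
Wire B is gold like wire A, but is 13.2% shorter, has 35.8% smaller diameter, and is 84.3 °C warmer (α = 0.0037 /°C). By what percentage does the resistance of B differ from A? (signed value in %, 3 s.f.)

R ∝ ρL/d² with ρ ∝ (1+αΔT), so R_B/R_A = (1 − 13.2/100) × (1 − 35.8/100)⁻² × (1 + 0.0037×84.3)
= 0.868 × 2.426 × 1.312 = 2.763
(R_B − R_A)/R_A = 2.763 − 1 = 176%

176%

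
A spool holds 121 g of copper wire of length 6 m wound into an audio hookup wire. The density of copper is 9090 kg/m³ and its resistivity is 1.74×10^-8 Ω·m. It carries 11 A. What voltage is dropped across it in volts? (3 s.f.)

0.518 V

A = m/(density·L) = 0.121/(9090×6) = 2.2186e-06 m²
R = ρL/A = (1.74×10^-8)(6)/(2.2186e-06) = 0.04706 Ω
V = IR = 11 × 0.04706 = 0.518 V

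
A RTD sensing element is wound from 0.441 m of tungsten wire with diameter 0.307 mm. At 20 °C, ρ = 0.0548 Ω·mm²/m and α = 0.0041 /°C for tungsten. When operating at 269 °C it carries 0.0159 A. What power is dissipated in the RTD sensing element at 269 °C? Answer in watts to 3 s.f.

1.67×10^-4 W

ρ = 0.0548 Ω·mm²/m = 5.48×10^-8 Ω·m
A = π(d/2)² = π(1.5350e-04 m)² = 7.402e-08 m²
R₍20₎ = ρL/A = (5.48×10^-8)(0.441)/(7.402e-08) = 0.3265 Ω
R₍269₎ = R₍20₎(1 + αΔT) = 0.3265 × (1 + 0.0041×249) = 0.6598 Ω
P = I²R = (0.0159)² × 0.6598 = 1.67×10^-4 W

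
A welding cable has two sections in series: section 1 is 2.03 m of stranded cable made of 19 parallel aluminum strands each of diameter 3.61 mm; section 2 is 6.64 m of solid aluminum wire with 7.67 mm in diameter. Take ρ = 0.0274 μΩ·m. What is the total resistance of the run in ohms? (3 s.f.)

0.00422 Ω

ρ = 0.0274 μΩ·m = 2.74×10^-8 Ω·m
Section 1: A_strand = π(1.8050e-03)² = 1.024e-05 m²; R₁ = ρL/(N·A_s) = (2.74×10^-8)(2.03)/(19×1.024e-05) = 2.860×10^-4 Ω
Section 2: A = π(d/2)² = π(3.8350e-03 m)² = 4.620e-05 m²
R₂ = (2.74×10^-8)(6.64)/(4.620e-05) = 0.003938 Ω
R = R₁ + R₂ = 0.00422 Ω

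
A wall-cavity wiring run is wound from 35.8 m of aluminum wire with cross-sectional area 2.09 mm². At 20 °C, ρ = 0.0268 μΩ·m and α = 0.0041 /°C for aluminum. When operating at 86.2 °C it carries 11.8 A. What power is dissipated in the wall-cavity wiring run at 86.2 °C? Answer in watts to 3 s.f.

81.3 W

ρ = 0.0268 μΩ·m = 2.68×10^-8 Ω·m
A = 2.09 mm² = 2.090e-06 m²
R₍20₎ = ρL/A = (2.68×10^-8)(35.8)/(2.090e-06) = 0.4591 Ω
R₍86.2₎ = R₍20₎(1 + αΔT) = 0.4591 × (1 + 0.0041×66.2) = 0.5837 Ω
P = I²R = (11.8)² × 0.5837 = 81.3 W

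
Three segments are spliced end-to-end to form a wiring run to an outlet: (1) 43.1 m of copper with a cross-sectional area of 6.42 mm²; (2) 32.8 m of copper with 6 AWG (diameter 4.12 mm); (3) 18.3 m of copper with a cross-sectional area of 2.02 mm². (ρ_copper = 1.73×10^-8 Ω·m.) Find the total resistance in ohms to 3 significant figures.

Seg 1: A = 6.42 mm² = 6.420e-06 m²
R_1 = (1.73×10^-8)(43.1)/(6.420e-06) = 0.1161 Ω
Seg 2: A = π(4.12/2 mm)² = π(2.0600e-03 m)² = 1.333e-05 m²
R_2 = (1.73×10^-8)(32.8)/(1.333e-05) = 0.04256 Ω
Seg 3: A = 2.02 mm² = 2.020e-06 m²
R_3 = (1.73×10^-8)(18.3)/(2.020e-06) = 0.1567 Ω
R_total = R_1 + R_2 + R_3 = 0.315 Ω

0.315 Ω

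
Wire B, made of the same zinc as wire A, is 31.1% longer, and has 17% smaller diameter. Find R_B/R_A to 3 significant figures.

R ∝ L/d², so R_B/R_A = (1 + 31.1/100) × (1 − 17/100)⁻²
= 1.311 × 1.452 = 1.90

1.90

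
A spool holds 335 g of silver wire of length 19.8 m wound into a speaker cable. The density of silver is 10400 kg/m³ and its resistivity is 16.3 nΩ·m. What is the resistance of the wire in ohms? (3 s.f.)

ρ = 16.3 nΩ·m = 1.63×10^-8 Ω·m
A = m/(density·L) = 0.335/(10400×19.8) = 1.6268e-06 m²
R = ρL/A = (1.63×10^-8)(19.8)/(1.6268e-06) = 0.198 Ω

0.198 Ω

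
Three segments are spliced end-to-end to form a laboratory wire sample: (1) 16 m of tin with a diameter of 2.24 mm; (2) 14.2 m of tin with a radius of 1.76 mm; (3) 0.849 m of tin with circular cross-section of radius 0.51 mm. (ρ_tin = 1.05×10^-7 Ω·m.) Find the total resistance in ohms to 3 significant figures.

Seg 1: A = π(d/2)² = π(1.1200e-03 m)² = 3.941e-06 m²
R_1 = (1.05×10^-7)(16)/(3.941e-06) = 0.4263 Ω
Seg 2: A = πr² = π(1.7600e-03 m)² = 9.731e-06 m²
R_2 = (1.05×10^-7)(14.2)/(9.731e-06) = 0.1532 Ω
Seg 3: A = πr² = π(5.1000e-04 m)² = 8.171e-07 m²
R_3 = (1.05×10^-7)(0.849)/(8.171e-07) = 0.1091 Ω
R_total = R_1 + R_2 + R_3 = 0.689 Ω

0.689 Ω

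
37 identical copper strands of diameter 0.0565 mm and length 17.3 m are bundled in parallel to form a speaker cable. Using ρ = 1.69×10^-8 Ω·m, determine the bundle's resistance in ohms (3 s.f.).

A_strand = π(2.8250e-05 m)² = 2.507e-09 m²
R_strand = ρL/A = (1.69×10^-8)(17.3)/(2.507e-09) = 116.6 Ω
R_total = R_strand/N = 116.6/37 = 3.15 Ω

3.15 Ω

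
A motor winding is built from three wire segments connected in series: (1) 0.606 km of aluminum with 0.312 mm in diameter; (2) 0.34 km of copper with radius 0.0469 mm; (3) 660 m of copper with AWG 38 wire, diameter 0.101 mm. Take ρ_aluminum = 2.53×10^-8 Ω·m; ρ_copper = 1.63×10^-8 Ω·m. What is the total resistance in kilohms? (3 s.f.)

2.35 kΩ

Seg 1: A = π(d/2)² = π(1.5600e-04 m)² = 7.645e-08 m²
R_1 = (2.53×10^-8)(606)/(7.645e-08) = 200.5 Ω
Seg 2: A = πr² = π(4.6900e-05 m)² = 6.910e-09 m²
R_2 = (1.63×10^-8)(340)/(6.910e-09) = 802 Ω
Seg 3: A = π(0.101/2 mm)² = π(5.0500e-05 m)² = 8.012e-09 m²
R_3 = (1.63×10^-8)(660)/(8.012e-09) = 1343 Ω
R_total = R_1 + R_2 + R_3 = 2.35 kΩ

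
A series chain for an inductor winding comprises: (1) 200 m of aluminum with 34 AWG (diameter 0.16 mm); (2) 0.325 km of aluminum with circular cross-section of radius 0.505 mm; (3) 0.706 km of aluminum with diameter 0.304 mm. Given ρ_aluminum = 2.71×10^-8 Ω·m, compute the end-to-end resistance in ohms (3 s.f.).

544 Ω

Seg 1: A = π(0.16/2 mm)² = π(8.0000e-05 m)² = 2.011e-08 m²
R_1 = (2.71×10^-8)(200)/(2.011e-08) = 269.6 Ω
Seg 2: A = πr² = π(5.0500e-04 m)² = 8.012e-07 m²
R_2 = (2.71×10^-8)(325)/(8.012e-07) = 10.99 Ω
Seg 3: A = π(d/2)² = π(1.5200e-04 m)² = 7.258e-08 m²
R_3 = (2.71×10^-8)(706)/(7.258e-08) = 263.6 Ω
R_total = R_1 + R_2 + R_3 = 544 Ω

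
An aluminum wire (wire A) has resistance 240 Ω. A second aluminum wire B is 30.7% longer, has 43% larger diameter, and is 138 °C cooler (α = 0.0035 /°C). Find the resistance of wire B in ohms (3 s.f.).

R ∝ ρL/d² with ρ ∝ (1+αΔT), so R_B/R_A = (1 + 30.7/100) × (1 + 43/100)⁻² × (1 − 0.0035×138)
= 1.307 × 0.489 × 0.517 = 0.3304
R_B = 0.3304 × 240 = 79.3 Ω

79.3 Ω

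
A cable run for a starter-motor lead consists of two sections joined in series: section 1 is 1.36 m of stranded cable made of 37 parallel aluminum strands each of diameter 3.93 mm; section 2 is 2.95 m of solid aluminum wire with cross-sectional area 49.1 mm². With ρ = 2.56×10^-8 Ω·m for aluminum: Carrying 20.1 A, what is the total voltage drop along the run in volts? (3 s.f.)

Section 1: A_strand = π(1.9650e-03)² = 1.213e-05 m²; R₁ = ρL/(N·A_s) = (2.56×10^-8)(1.36)/(37×1.213e-05) = 7.757×10^-5 Ω
Section 2: A = 49.1 mm² = 4.910e-05 m²
R₂ = (2.56×10^-8)(2.95)/(4.910e-05) = 0.001538 Ω
R = R₁ + R₂ = 0.001616 Ω
V = IR = 20.1 × 0.001616 = 0.0325 V

0.0325 V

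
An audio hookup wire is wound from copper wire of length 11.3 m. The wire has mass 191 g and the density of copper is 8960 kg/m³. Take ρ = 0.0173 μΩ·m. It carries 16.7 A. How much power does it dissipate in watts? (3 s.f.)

ρ = 0.0173 μΩ·m = 1.73×10^-8 Ω·m
A = m/(density·L) = 0.191/(8960×11.3) = 1.8865e-06 m²
R = ρL/A = (1.73×10^-8)(11.3)/(1.8865e-06) = 0.1036 Ω
P = I²R = (16.7)² × 0.1036 = 28.9 W

28.9 W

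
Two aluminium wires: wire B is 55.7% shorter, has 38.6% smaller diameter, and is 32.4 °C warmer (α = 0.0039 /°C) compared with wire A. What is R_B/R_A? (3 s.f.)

R ∝ ρL/d² with ρ ∝ (1+αΔT), so R_B/R_A = (1 − 55.7/100) × (1 − 38.6/100)⁻² × (1 + 0.0039×32.4)
= 0.443 × 2.652 × 1.126 = 1.32

1.32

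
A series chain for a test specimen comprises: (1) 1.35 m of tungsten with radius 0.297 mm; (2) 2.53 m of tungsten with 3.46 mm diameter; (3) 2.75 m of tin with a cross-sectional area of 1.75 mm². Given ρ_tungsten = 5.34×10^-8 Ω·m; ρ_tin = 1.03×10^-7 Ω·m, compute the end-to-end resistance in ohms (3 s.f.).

Seg 1: A = πr² = π(2.9700e-04 m)² = 2.771e-07 m²
R_1 = (5.34×10^-8)(1.35)/(2.771e-07) = 0.2601 Ω
Seg 2: A = π(d/2)² = π(1.7300e-03 m)² = 9.402e-06 m²
R_2 = (5.34×10^-8)(2.53)/(9.402e-06) = 0.01437 Ω
Seg 3: A = 1.75 mm² = 1.750e-06 m²
R_3 = (1.03×10^-7)(2.75)/(1.750e-06) = 0.1619 Ω
R_total = R_1 + R_2 + R_3 = 0.436 Ω

0.436 Ω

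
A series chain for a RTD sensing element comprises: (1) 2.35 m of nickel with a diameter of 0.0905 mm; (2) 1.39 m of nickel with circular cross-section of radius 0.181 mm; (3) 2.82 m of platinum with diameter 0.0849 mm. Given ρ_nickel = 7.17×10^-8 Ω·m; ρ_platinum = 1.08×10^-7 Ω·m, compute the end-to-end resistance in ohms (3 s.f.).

81.0 Ω

Seg 1: A = π(d/2)² = π(4.5250e-05 m)² = 6.433e-09 m²
R_1 = (7.17×10^-8)(2.35)/(6.433e-09) = 26.19 Ω
Seg 2: A = πr² = π(1.8100e-04 m)² = 1.029e-07 m²
R_2 = (7.17×10^-8)(1.39)/(1.029e-07) = 0.9683 Ω
Seg 3: A = π(d/2)² = π(4.2450e-05 m)² = 5.661e-09 m²
R_3 = (1.08×10^-7)(2.82)/(5.661e-09) = 53.8 Ω
R_total = R_1 + R_2 + R_3 = 81.0 Ω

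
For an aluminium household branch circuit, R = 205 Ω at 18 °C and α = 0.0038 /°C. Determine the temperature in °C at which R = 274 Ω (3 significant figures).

R = R₀(1 + α(T − T₀)) ⇒ T = T₀ + (R/R₀ − 1)/α
T = 18 + (274/205 − 1)/0.0038 = 18 + (0.3366)/0.0038 = 107 °C

107 °C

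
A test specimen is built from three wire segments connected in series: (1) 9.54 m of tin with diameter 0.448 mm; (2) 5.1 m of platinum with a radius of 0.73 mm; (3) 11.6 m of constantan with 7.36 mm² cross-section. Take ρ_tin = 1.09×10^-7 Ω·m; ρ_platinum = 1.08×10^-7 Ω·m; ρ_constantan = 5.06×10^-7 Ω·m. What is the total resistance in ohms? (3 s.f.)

Seg 1: A = π(d/2)² = π(2.2400e-04 m)² = 1.576e-07 m²
R_1 = (1.09×10^-7)(9.54)/(1.576e-07) = 6.597 Ω
Seg 2: A = πr² = π(7.3000e-04 m)² = 1.674e-06 m²
R_2 = (1.08×10^-7)(5.1)/(1.674e-06) = 0.329 Ω
Seg 3: A = 7.36 mm² = 7.360e-06 m²
R_3 = (5.06×10^-7)(11.6)/(7.360e-06) = 0.7975 Ω
R_total = R_1 + R_2 + R_3 = 7.72 Ω

7.72 Ω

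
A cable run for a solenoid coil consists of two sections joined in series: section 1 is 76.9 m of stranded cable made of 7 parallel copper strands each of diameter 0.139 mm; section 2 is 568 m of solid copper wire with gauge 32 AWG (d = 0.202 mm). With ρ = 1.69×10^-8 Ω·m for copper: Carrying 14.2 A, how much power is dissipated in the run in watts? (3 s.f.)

Section 1: A_strand = π(6.9500e-05)² = 1.517e-08 m²; R₁ = ρL/(N·A_s) = (1.69×10^-8)(76.9)/(7×1.517e-08) = 12.23 Ω
Section 2: A = π(0.202/2 mm)² = π(1.0100e-04 m)² = 3.205e-08 m²
R₂ = (1.69×10^-8)(568)/(3.205e-08) = 299.5 Ω
R = R₁ + R₂ = 311.8 Ω
P = I²R = (14.2)² × 311.8 = 62900 W

62900 W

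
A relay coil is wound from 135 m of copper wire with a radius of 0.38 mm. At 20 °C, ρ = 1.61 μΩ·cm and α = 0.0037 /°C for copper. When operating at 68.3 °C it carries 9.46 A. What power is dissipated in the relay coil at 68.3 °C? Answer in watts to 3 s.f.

ρ = 1.61 μΩ·cm = 1.61×10^-8 Ω·m
A = πr² = π(3.8000e-04 m)² = 4.536e-07 m²
R₍20₎ = ρL/A = (1.61×10^-8)(135)/(4.536e-07) = 4.791 Ω
R₍68.3₎ = R₍20₎(1 + αΔT) = 4.791 × (1 + 0.0037×48.3) = 5.647 Ω
P = I²R = (9.46)² × 5.647 = 505 W

505 W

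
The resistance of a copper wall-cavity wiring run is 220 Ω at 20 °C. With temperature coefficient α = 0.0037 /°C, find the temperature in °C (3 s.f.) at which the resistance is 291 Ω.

107 °C

R = R₀(1 + α(T − T₀)) ⇒ T = T₀ + (R/R₀ − 1)/α
T = 20 + (291/220 − 1)/0.0037 = 20 + (0.3227)/0.0037 = 107 °C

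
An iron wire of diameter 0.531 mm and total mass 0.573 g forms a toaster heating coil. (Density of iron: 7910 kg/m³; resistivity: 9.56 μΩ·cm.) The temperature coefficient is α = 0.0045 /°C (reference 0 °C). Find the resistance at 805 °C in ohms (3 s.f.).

0.653 Ω

ρ = 9.56 μΩ·cm = 9.56×10^-8 Ω·m
A = π(d/2)² = π(2.6550e-04 m)² = 2.2145e-07 m²
L = m/(density·A) = 5.730×10^-4/(7910×2.2145e-07) = 0.3271 m
R = ρL/A = (9.56×10^-8)(0.3271)/(2.2145e-07) = 0.1412 Ω
R(805 °C) = 0.1412 × (1 + 0.0045×805) = 0.653 Ω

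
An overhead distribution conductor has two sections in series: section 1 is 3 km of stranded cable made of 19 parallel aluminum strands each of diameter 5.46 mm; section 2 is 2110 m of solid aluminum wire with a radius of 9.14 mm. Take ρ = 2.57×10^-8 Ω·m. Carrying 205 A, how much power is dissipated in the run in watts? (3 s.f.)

16000 W

Section 1: A_strand = π(2.7300e-03)² = 2.341e-05 m²; R₁ = ρL/(N·A_s) = (2.57×10^-8)(3000)/(19×2.341e-05) = 0.1733 Ω
Section 2: A = πr² = π(9.1400e-03 m)² = 2.624e-04 m²
R₂ = (2.57×10^-8)(2110)/(2.624e-04) = 0.2066 Ω
R = R₁ + R₂ = 0.3799 Ω
P = I²R = (205)² × 0.3799 = 16000 W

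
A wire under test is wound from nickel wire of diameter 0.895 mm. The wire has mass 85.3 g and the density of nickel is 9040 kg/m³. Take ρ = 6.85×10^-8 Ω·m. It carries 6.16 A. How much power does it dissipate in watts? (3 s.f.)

A = π(d/2)² = π(4.4750e-04 m)² = 6.2912e-07 m²
L = m/(density·A) = 0.0853/(9040×6.2912e-07) = 15 m
R = ρL/A = (6.85×10^-8)(15)/(6.2912e-07) = 1.633 Ω
P = I²R = (6.16)² × 1.633 = 62.0 W

62.0 W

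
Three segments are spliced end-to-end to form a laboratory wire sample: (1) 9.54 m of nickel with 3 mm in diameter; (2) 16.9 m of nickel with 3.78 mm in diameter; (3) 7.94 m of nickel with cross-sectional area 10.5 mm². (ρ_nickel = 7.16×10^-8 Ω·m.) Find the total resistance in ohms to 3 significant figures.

0.259 Ω

Seg 1: A = π(d/2)² = π(1.5000e-03 m)² = 7.069e-06 m²
R_1 = (7.16×10^-8)(9.54)/(7.069e-06) = 0.09663 Ω
Seg 2: A = π(d/2)² = π(1.8900e-03 m)² = 1.122e-05 m²
R_2 = (7.16×10^-8)(16.9)/(1.122e-05) = 0.1078 Ω
Seg 3: A = 10.5 mm² = 1.050e-05 m²
R_3 = (7.16×10^-8)(7.94)/(1.050e-05) = 0.05414 Ω
R_total = R_1 + R_2 + R_3 = 0.259 Ω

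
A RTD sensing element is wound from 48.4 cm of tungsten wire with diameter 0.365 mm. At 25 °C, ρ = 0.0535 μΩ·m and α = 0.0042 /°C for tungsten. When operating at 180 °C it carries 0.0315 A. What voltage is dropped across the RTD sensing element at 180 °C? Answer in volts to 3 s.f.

ρ = 0.0535 μΩ·m = 5.35×10^-8 Ω·m
A = π(d/2)² = π(1.8250e-04 m)² = 1.046e-07 m²
R₍25₎ = ρL/A = (5.35×10^-8)(0.484)/(1.046e-07) = 0.2475 Ω
R₍180₎ = R₍25₎(1 + αΔT) = 0.2475 × (1 + 0.0042×155) = 0.4086 Ω
V = IR = 0.0315 × 0.4086 = 0.0129 V

0.0129 V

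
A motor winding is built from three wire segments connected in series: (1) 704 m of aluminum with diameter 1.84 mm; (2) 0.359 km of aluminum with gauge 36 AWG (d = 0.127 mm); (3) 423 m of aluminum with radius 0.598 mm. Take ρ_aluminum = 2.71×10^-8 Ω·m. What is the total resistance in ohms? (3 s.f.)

Seg 1: A = π(d/2)² = π(9.2000e-04 m)² = 2.659e-06 m²
R_1 = (2.71×10^-8)(704)/(2.659e-06) = 7.175 Ω
Seg 2: A = π(0.127/2 mm)² = π(6.3500e-05 m)² = 1.267e-08 m²
R_2 = (2.71×10^-8)(359)/(1.267e-08) = 768 Ω
Seg 3: A = πr² = π(5.9800e-04 m)² = 1.123e-06 m²
R_3 = (2.71×10^-8)(423)/(1.123e-06) = 10.2 Ω
R_total = R_1 + R_2 + R_3 = 785 Ω

785 Ω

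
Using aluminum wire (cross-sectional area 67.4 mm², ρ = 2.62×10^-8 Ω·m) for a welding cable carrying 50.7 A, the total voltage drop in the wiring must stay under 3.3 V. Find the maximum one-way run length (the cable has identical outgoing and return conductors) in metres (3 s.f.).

83.7 m

A = 67.4 mm² = 6.740e-05 m²
L_max = V_max·A/(2·ρI) = (3.3)(6.740e-05)/(2×2.62×10^-8×50.7) = 83.7 m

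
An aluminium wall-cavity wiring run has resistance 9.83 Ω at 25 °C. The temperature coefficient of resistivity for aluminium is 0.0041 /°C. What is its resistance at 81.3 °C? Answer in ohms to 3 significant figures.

12.1 Ω

ΔT = 81.3 − 25 = 56.3 °C
R = R₀(1 + αΔT) = 9.83 × (1 + 0.0041×56.3) = 9.83 × 1.231 = 12.1 Ω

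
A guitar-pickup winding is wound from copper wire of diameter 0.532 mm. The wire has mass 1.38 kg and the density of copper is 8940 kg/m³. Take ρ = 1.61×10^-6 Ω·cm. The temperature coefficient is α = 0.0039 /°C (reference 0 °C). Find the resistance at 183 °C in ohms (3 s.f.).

86.2 Ω

ρ = 1.61×10^-6 Ω·cm = 1.61×10^-8 Ω·m
A = π(d/2)² = π(2.6600e-04 m)² = 2.2229e-07 m²
L = m/(density·A) = 1.38/(8940×2.2229e-07) = 694.4 m
R = ρL/A = (1.61×10^-8)(694.4)/(2.2229e-07) = 50.3 Ω
R(183 °C) = 50.3 × (1 + 0.0039×183) = 86.2 Ω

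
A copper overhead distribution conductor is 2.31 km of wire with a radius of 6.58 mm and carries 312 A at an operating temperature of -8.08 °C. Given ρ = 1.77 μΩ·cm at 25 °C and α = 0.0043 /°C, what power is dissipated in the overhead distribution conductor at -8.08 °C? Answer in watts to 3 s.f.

25100 W

ρ = 1.77 μΩ·cm = 1.77×10^-8 Ω·m
A = πr² = π(6.5800e-03 m)² = 1.360e-04 m²
R₍25₎ = ρL/A = (1.77×10^-8)(2310)/(1.360e-04) = 0.3006 Ω
R₍-8.08₎ = R₍25₎(1 + αΔT) = 0.3006 × (1 + 0.0043×-33.1) = 0.2578 Ω
P = I²R = (312)² × 0.2578 = 25100 W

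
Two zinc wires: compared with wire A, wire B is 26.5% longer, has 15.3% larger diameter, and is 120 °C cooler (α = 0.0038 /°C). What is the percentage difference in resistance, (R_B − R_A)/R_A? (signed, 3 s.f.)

R ∝ ρL/d² with ρ ∝ (1+αΔT), so R_B/R_A = (1 + 26.5/100) × (1 + 15.3/100)⁻² × (1 − 0.0038×120)
= 1.265 × 0.7522 × 0.544 = 0.5176
(R_B − R_A)/R_A = 0.5176 − 1 = -48.2%

-48.2%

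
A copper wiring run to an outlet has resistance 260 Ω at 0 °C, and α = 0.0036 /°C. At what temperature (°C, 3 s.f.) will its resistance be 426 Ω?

R = R₀(1 + α(T − T₀)) ⇒ T = T₀ + (R/R₀ − 1)/α
T = 0 + (426/260 − 1)/0.0036 = 0 + (0.6385)/0.0036 = 177 °C

177 °C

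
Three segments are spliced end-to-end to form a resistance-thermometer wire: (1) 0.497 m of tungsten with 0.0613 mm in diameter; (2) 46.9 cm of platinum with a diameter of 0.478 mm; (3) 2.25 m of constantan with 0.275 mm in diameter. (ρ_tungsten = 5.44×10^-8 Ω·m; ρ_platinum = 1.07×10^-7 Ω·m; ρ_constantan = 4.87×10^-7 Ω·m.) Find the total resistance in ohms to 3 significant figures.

Seg 1: A = π(d/2)² = π(3.0650e-05 m)² = 2.951e-09 m²
R_1 = (5.44×10^-8)(0.497)/(2.951e-09) = 9.161 Ω
Seg 2: A = π(d/2)² = π(2.3900e-04 m)² = 1.795e-07 m²
R_2 = (1.07×10^-7)(0.469)/(1.795e-07) = 0.2796 Ω
Seg 3: A = π(d/2)² = π(1.3750e-04 m)² = 5.940e-08 m²
R_3 = (4.87×10^-7)(2.25)/(5.940e-08) = 18.45 Ω
R_total = R_1 + R_2 + R_3 = 27.9 Ω

27.9 Ω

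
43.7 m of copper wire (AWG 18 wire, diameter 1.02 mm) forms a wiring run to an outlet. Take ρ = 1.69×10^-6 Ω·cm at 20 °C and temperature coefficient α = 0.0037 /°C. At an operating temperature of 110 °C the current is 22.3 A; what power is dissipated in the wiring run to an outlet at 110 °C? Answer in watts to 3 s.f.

599 W

ρ = 1.69×10^-6 Ω·cm = 1.69×10^-8 Ω·m
A = π(1.02/2 mm)² = π(5.1000e-04 m)² = 8.171e-07 m²
R₍20₎ = ρL/A = (1.69×10^-8)(43.7)/(8.171e-07) = 0.9038 Ω
R₍110₎ = R₍20₎(1 + αΔT) = 0.9038 × (1 + 0.0037×90) = 1.205 Ω
P = I²R = (22.3)² × 1.205 = 599 W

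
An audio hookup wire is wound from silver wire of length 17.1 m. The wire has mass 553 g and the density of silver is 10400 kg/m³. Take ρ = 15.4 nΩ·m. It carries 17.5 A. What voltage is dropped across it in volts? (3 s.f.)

1.48 V

ρ = 15.4 nΩ·m = 1.54×10^-8 Ω·m
A = m/(density·L) = 0.553/(10400×17.1) = 3.1095e-06 m²
R = ρL/A = (1.54×10^-8)(17.1)/(3.1095e-06) = 0.08469 Ω
V = IR = 17.5 × 0.08469 = 1.48 V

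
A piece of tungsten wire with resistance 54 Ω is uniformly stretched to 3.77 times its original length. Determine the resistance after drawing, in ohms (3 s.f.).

Volume constant ⇒ A' = A/k with k = 3.77. R' = ρ(kL)/(A/k) = k²R.
R' = 14.21 × 54 = 767 Ω

767 Ω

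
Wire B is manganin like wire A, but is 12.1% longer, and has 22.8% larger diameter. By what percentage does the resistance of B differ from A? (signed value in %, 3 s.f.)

R ∝ L/d², so R_B/R_A = (1 + 12.1/100) × (1 + 22.8/100)⁻²
= 1.121 × 0.6631 = 0.7434
(R_B − R_A)/R_A = 0.7434 − 1 = -25.7%

-25.7%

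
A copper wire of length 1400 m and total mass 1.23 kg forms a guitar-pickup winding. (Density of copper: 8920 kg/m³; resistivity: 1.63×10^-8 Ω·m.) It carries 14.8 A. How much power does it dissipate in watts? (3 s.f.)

A = m/(density·L) = 1.23/(8920×1400) = 9.8495e-08 m²
R = ρL/A = (1.63×10^-8)(1400)/(9.8495e-08) = 231.7 Ω
P = I²R = (14.8)² × 231.7 = 50700 W

50700 W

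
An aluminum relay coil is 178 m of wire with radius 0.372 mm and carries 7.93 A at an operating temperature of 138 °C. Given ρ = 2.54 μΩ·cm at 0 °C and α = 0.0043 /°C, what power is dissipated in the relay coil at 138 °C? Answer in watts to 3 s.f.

1040 W

ρ = 2.54 μΩ·cm = 2.54×10^-8 Ω·m
A = πr² = π(3.7200e-04 m)² = 4.347e-07 m²
R₍0₎ = ρL/A = (2.54×10^-8)(178)/(4.347e-07) = 10.4 Ω
R₍138₎ = R₍0₎(1 + αΔT) = 10.4 × (1 + 0.0043×138) = 16.57 Ω
P = I²R = (7.93)² × 16.57 = 1040 W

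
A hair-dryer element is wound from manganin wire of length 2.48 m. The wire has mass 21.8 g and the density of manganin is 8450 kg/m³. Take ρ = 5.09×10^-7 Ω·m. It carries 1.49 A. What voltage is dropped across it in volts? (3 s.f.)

A = m/(density·L) = 0.0218/(8450×2.48) = 1.0403e-06 m²
R = ρL/A = (5.09×10^-7)(2.48)/(1.0403e-06) = 1.213 Ω
V = IR = 1.49 × 1.213 = 1.81 V

1.81 V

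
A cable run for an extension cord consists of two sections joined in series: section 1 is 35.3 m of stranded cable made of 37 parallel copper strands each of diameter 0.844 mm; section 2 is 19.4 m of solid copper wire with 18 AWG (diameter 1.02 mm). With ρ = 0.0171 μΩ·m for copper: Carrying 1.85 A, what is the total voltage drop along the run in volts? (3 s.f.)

0.805 V

ρ = 0.0171 μΩ·m = 1.71×10^-8 Ω·m
Section 1: A_strand = π(4.2200e-04)² = 5.595e-07 m²; R₁ = ρL/(N·A_s) = (1.71×10^-8)(35.3)/(37×5.595e-07) = 0.02916 Ω
Section 2: A = π(1.02/2 mm)² = π(5.1000e-04 m)² = 8.171e-07 m²
R₂ = (1.71×10^-8)(19.4)/(8.171e-07) = 0.406 Ω
R = R₁ + R₂ = 0.4351 Ω
V = IR = 1.85 × 0.4351 = 0.805 V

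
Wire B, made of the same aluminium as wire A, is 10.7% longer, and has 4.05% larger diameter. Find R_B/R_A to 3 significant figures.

R ∝ L/d², so R_B/R_A = (1 + 10.7/100) × (1 + 4.05/100)⁻²
= 1.107 × 0.9237 = 1.02

1.02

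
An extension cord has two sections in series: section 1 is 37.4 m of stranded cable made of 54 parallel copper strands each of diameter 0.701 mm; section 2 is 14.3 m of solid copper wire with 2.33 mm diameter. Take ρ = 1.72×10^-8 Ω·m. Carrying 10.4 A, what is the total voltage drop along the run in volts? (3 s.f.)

Section 1: A_strand = π(3.5050e-04)² = 3.859e-07 m²; R₁ = ρL/(N·A_s) = (1.72×10^-8)(37.4)/(54×3.859e-07) = 0.03087 Ω
Section 2: A = π(d/2)² = π(1.1650e-03 m)² = 4.264e-06 m²
R₂ = (1.72×10^-8)(14.3)/(4.264e-06) = 0.05768 Ω
R = R₁ + R₂ = 0.08855 Ω
V = IR = 10.4 × 0.08855 = 0.921 V

0.921 V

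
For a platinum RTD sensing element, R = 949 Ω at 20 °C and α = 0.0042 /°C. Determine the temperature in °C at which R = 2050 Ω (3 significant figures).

296 °C

R = R₀(1 + α(T − T₀)) ⇒ T = T₀ + (R/R₀ − 1)/α
T = 20 + (2050/949 − 1)/0.0042 = 20 + (1.16)/0.0042 = 296 °C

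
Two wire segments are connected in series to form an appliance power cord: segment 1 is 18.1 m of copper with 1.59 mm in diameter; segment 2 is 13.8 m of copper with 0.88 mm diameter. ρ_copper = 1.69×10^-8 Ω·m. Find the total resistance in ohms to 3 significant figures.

Segment 1: A = π(d/2)² = π(7.9500e-04 m)² = 1.986e-06 m²
R₁ = ρL/A = (1.69×10^-8)(18.1)/(1.986e-06) = 0.1541 Ω
Segment 2: A = π(d/2)² = π(4.4000e-04 m)² = 6.082e-07 m²
R₂ = (1.69×10^-8)(13.8)/(6.082e-07) = 0.3835 Ω
R = R₁ + R₂ = 0.538 Ω

0.538 Ω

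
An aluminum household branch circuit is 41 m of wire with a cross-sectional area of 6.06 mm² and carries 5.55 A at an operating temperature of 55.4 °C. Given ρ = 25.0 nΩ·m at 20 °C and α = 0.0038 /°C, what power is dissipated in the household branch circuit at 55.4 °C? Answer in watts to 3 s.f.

5.91 W

ρ = 25.0 nΩ·m = 2.50×10^-8 Ω·m
A = 6.06 mm² = 6.060e-06 m²
R₍20₎ = ρL/A = (2.50×10^-8)(41)/(6.060e-06) = 0.1691 Ω
R₍55.4₎ = R₍20₎(1 + αΔT) = 0.1691 × (1 + 0.0038×35.4) = 0.1919 Ω
P = I²R = (5.55)² × 0.1919 = 5.91 W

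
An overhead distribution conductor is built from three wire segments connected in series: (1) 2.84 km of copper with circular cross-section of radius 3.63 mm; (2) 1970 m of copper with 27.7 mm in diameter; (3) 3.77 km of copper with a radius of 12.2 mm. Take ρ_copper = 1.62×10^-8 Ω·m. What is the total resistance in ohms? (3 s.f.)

Seg 1: A = πr² = π(3.6300e-03 m)² = 4.140e-05 m²
R_1 = (1.62×10^-8)(2840)/(4.140e-05) = 1.111 Ω
Seg 2: A = π(d/2)² = π(1.3850e-02 m)² = 6.026e-04 m²
R_2 = (1.62×10^-8)(1970)/(6.026e-04) = 0.05296 Ω
Seg 3: A = πr² = π(1.2200e-02 m)² = 4.676e-04 m²
R_3 = (1.62×10^-8)(3770)/(4.676e-04) = 0.1306 Ω
R_total = R_1 + R_2 + R_3 = 1.29 Ω

1.29 Ω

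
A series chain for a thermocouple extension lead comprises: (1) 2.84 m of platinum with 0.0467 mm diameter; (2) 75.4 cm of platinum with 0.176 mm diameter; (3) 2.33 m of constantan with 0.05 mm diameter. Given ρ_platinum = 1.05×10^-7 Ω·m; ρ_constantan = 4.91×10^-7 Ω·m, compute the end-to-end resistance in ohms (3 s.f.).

760 Ω

Seg 1: A = π(d/2)² = π(2.3350e-05 m)² = 1.713e-09 m²
R_1 = (1.05×10^-7)(2.84)/(1.713e-09) = 174.1 Ω
Seg 2: A = π(d/2)² = π(8.8000e-05 m)² = 2.433e-08 m²
R_2 = (1.05×10^-7)(0.754)/(2.433e-08) = 3.254 Ω
Seg 3: A = π(d/2)² = π(2.5000e-05 m)² = 1.963e-09 m²
R_3 = (4.91×10^-7)(2.33)/(1.963e-09) = 582.6 Ω
R_total = R_1 + R_2 + R_3 = 760 Ω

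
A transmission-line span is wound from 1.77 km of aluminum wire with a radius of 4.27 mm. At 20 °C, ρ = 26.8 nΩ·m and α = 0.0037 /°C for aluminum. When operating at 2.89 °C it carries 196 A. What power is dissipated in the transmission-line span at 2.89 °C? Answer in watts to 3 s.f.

ρ = 26.8 nΩ·m = 2.68×10^-8 Ω·m
A = πr² = π(4.2700e-03 m)² = 5.728e-05 m²
R₍20₎ = ρL/A = (2.68×10^-8)(1770)/(5.728e-05) = 0.8281 Ω
R₍2.89₎ = R₍20₎(1 + αΔT) = 0.8281 × (1 + 0.0037×-17.1) = 0.7757 Ω
P = I²R = (196)² × 0.7757 = 29800 W

29800 W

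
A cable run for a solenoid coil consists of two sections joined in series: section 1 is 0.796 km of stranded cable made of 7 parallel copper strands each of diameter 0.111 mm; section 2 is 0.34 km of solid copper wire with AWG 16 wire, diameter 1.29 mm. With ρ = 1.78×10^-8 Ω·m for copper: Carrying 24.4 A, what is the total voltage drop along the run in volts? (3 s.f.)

5220 V

Section 1: A_strand = π(5.5500e-05)² = 9.677e-09 m²; R₁ = ρL/(N·A_s) = (1.78×10^-8)(796)/(7×9.677e-09) = 209.2 Ω
Section 2: A = π(1.29/2 mm)² = π(6.4500e-04 m)² = 1.307e-06 m²
R₂ = (1.78×10^-8)(340)/(1.307e-06) = 4.631 Ω
R = R₁ + R₂ = 213.8 Ω
V = IR = 24.4 × 213.8 = 5220 V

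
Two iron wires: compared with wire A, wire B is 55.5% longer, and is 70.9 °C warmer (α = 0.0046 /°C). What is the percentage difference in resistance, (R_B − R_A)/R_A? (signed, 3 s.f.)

106%

R ∝ ρL/d² with ρ ∝ (1+αΔT), so R_B/R_A = (1 + 55.5/100) × (1 + 0.0046×70.9)
= 1.555 × 1.326 = 2.062
(R_B − R_A)/R_A = 2.062 − 1 = 106%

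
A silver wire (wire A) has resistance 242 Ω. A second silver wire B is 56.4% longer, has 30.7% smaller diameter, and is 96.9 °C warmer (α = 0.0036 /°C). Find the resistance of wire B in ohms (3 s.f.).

R ∝ ρL/d² with ρ ∝ (1+αΔT), so R_B/R_A = (1 + 56.4/100) × (1 − 30.7/100)⁻² × (1 + 0.0036×96.9)
= 1.564 × 2.082 × 1.349 = 4.393
R_B = 4.393 × 242 = 1060 Ω

1060 Ω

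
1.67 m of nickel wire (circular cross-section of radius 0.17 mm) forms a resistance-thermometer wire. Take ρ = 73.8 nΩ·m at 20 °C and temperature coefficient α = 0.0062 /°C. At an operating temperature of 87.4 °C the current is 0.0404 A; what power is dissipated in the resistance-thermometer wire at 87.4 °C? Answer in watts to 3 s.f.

ρ = 73.8 nΩ·m = 7.38×10^-8 Ω·m
A = πr² = π(1.7000e-04 m)² = 9.079e-08 m²
R₍20₎ = ρL/A = (7.38×10^-8)(1.67)/(9.079e-08) = 1.357 Ω
R₍87.4₎ = R₍20₎(1 + αΔT) = 1.357 × (1 + 0.0062×67.4) = 1.925 Ω
P = I²R = (0.0404)² × 1.925 = 0.00314 W

0.00314 W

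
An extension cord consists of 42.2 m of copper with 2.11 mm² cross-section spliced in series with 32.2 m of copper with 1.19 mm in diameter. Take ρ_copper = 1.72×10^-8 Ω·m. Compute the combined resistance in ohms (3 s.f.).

0.842 Ω

Segment 1: A = 2.11 mm² = 2.110e-06 m²
R₁ = ρL/A = (1.72×10^-8)(42.2)/(2.110e-06) = 0.344 Ω
Segment 2: A = π(d/2)² = π(5.9500e-04 m)² = 1.112e-06 m²
R₂ = (1.72×10^-8)(32.2)/(1.112e-06) = 0.498 Ω
R = R₁ + R₂ = 0.842 Ω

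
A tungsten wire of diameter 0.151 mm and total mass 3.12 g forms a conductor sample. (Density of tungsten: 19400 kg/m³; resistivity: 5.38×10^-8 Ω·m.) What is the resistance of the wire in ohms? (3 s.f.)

27.0 Ω

A = π(d/2)² = π(7.5500e-05 m)² = 1.7908e-08 m²
L = m/(density·A) = 0.00312/(19400×1.7908e-08) = 8.981 m
R = ρL/A = (5.38×10^-8)(8.981)/(1.7908e-08) = 27.0 Ω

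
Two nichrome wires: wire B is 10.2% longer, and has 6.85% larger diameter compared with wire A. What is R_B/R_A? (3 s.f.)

R ∝ L/d², so R_B/R_A = (1 + 10.2/100) × (1 + 6.85/100)⁻²
= 1.102 × 0.8759 = 0.965

0.965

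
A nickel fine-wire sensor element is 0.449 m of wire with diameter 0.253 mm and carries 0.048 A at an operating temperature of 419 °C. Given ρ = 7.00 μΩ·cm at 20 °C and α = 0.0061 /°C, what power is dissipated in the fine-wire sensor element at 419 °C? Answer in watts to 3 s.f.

0.00495 W

ρ = 7.00 μΩ·cm = 7.00×10^-8 Ω·m
A = π(d/2)² = π(1.2650e-04 m)² = 5.027e-08 m²
R₍20₎ = ρL/A = (7.00×10^-8)(0.449)/(5.027e-08) = 0.6252 Ω
R₍419₎ = R₍20₎(1 + αΔT) = 0.6252 × (1 + 0.0061×399) = 2.147 Ω
P = I²R = (0.048)² × 2.147 = 0.00495 W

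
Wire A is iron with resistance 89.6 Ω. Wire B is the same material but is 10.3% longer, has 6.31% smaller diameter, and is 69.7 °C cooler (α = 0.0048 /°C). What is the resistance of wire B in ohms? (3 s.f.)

R ∝ ρL/d² with ρ ∝ (1+αΔT), so R_B/R_A = (1 + 10.3/100) × (1 − 6.31/100)⁻² × (1 − 0.0048×69.7)
= 1.103 × 1.139 × 0.6654 = 0.8362
R_B = 0.8362 × 89.6 = 74.9 Ω

74.9 Ω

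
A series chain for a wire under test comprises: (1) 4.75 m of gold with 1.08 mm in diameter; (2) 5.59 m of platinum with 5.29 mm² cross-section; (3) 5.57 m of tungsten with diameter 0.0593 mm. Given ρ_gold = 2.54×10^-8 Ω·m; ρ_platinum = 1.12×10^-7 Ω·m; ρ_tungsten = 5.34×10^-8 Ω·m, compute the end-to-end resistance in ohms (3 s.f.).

108 Ω

Seg 1: A = π(d/2)² = π(5.4000e-04 m)² = 9.161e-07 m²
R_1 = (2.54×10^-8)(4.75)/(9.161e-07) = 0.1317 Ω
Seg 2: A = 5.29 mm² = 5.290e-06 m²
R_2 = (1.12×10^-7)(5.59)/(5.290e-06) = 0.1184 Ω
Seg 3: A = π(d/2)² = π(2.9650e-05 m)² = 2.762e-09 m²
R_3 = (5.34×10^-8)(5.57)/(2.762e-09) = 107.7 Ω
R_total = R_1 + R_2 + R_3 = 108 Ω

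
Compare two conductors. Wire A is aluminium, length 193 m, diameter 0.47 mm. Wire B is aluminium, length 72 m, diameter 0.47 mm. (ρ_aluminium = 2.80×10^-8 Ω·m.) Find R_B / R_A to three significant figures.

0.373

R ∝ ρL/d², so R_B/R_A = (L_B/L_A)
= (72/193) = 0.373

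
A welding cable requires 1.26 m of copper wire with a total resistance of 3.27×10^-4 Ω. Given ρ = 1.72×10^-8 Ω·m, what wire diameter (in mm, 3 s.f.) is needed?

9.19 mm

A = ρL/R = (1.72×10^-8)(1.26)/(3.27×10^-4) = 6.628e-05 m²
d = 2√(A/π) = 9.186e-03 m = 9.19 mm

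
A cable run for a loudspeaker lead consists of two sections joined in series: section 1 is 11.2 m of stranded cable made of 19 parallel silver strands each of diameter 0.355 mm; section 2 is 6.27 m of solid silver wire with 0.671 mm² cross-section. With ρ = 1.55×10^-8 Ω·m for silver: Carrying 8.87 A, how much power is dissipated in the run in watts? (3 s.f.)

18.7 W

Section 1: A_strand = π(1.7750e-04)² = 9.898e-08 m²; R₁ = ρL/(N·A_s) = (1.55×10^-8)(11.2)/(19×9.898e-08) = 0.09231 Ω
Section 2: A = 0.671 mm² = 6.710e-07 m²
R₂ = (1.55×10^-8)(6.27)/(6.710e-07) = 0.1448 Ω
R = R₁ + R₂ = 0.2371 Ω
P = I²R = (8.87)² × 0.2371 = 18.7 W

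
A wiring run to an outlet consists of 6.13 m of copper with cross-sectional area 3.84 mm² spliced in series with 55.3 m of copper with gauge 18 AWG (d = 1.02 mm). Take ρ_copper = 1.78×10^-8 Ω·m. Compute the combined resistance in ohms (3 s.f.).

Segment 1: A = 3.84 mm² = 3.840e-06 m²
R₁ = ρL/A = (1.78×10^-8)(6.13)/(3.840e-06) = 0.02842 Ω
Segment 2: A = π(1.02/2 mm)² = π(5.1000e-04 m)² = 8.171e-07 m²
R₂ = (1.78×10^-8)(55.3)/(8.171e-07) = 1.205 Ω
R = R₁ + R₂ = 1.23 Ω

1.23 Ω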